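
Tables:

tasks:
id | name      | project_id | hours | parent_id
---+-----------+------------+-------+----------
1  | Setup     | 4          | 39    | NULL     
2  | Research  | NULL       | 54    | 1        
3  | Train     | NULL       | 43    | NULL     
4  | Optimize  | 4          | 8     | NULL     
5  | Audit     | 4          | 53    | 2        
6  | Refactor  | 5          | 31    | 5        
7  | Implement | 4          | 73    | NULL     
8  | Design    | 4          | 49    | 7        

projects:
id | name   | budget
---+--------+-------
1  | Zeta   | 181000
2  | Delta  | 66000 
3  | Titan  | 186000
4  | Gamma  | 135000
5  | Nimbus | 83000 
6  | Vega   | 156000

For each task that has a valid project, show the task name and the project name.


INNER JOIN keeps only tasks rows whose project_id matches an id in projects. Walk through each task:
  - task 1 (Setup): project_id=4 -> matches Gamma
  - task 2 (Research): project_id=NULL, no match -> dropped
  - task 3 (Train): project_id=NULL, no match -> dropped
  - task 4 (Optimize): project_id=4 -> matches Gamma
  - task 5 (Audit): project_id=4 -> matches Gamma
  - task 6 (Refactor): project_id=5 -> matches Nimbus
  - task 7 (Implement): project_id=4 -> matches Gamma
  - task 8 (Design): project_id=4 -> matches Gamma
So 2 of 8 rows are dropped.

SQL:
SELECT a.name, b.name AS project
FROM tasks a
INNER JOIN projects b ON a.project_id = b.id

Result:
name      | project
----------+--------
Setup     | Gamma  
Optimize  | Gamma  
Audit     | Gamma  
Refactor  | Nimbus 
Implement | Gamma  
Design    | Gamma  


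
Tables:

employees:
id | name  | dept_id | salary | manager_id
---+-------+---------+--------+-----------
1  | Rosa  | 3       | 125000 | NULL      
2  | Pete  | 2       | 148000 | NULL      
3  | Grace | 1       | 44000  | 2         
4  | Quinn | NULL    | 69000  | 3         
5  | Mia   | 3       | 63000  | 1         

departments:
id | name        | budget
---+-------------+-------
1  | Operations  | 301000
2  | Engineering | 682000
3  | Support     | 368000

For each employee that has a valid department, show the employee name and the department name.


INNER JOIN keeps only employees rows whose dept_id matches an id in departments. Walk through each employee:
  - employee 1 (Rosa): dept_id=3 -> matches Support
  - employee 2 (Pete): dept_id=2 -> matches Engineering
  - employee 3 (Grace): dept_id=1 -> matches Operations
  - employee 4 (Quinn): dept_id=NULL, no match -> dropped
  - employee 5 (Mia): dept_id=3 -> matches Support
So 1 of 5 rows is dropped.

SQL:
SELECT a.name, b.name AS department
FROM employees a
INNER JOIN departments b ON a.dept_id = b.id

Result:
name  | department 
------+------------
Rosa  | Support    
Pete  | Engineering
Grace | Operations 
Mia   | Support    


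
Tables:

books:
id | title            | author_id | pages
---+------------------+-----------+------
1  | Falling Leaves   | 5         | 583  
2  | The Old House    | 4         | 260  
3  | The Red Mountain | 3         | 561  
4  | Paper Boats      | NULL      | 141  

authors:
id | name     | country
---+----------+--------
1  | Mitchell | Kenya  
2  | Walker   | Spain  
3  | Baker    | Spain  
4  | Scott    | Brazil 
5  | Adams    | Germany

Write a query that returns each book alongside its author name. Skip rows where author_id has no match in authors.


INNER JOIN keeps only books rows whose author_id matches an id in authors. Walk through each book:
  - book 1 (Falling Leaves): author_id=5 -> matches Adams
  - book 2 (The Old House): author_id=4 -> matches Scott
  - book 3 (The Red Mountain): author_id=3 -> matches Baker
  - book 4 (Paper Boats): author_id=NULL, no match -> dropped
So 1 of 4 rows is dropped.

SQL:
SELECT a.title, b.name AS author
FROM books a
INNER JOIN authors b ON a.author_id = b.id

Result:
title            | author
-----------------+-------
Falling Leaves   | Adams 
The Old House    | Scott 
The Red Mountain | Baker 


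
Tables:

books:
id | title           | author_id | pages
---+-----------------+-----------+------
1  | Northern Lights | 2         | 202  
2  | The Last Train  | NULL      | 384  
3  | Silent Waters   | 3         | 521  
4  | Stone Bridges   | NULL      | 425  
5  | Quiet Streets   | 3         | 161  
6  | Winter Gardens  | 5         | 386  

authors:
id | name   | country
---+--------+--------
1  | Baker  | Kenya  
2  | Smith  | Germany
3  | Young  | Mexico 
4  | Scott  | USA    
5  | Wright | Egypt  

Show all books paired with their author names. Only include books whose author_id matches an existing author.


INNER JOIN keeps only books rows whose author_id matches an id in authors. Walk through each book:
  - book 1 (Northern Lights): author_id=2 -> matches Smith
  - book 2 (The Last Train): author_id=NULL, no match -> dropped
  - book 3 (Silent Waters): author_id=3 -> matches Young
  - book 4 (Stone Bridges): author_id=NULL, no match -> dropped
  - book 5 (Quiet Streets): author_id=3 -> matches Young
  - book 6 (Winter Gardens): author_id=5 -> matches Wright
So 2 of 6 rows are dropped.

SQL:
SELECT a.title, b.name AS author
FROM books a
INNER JOIN authors b ON a.author_id = b.id

Result:
title           | author
----------------+-------
Northern Lights | Smith 
Silent Waters   | Young 
Quiet Streets   | Young 
Winter Gardens  | Wright


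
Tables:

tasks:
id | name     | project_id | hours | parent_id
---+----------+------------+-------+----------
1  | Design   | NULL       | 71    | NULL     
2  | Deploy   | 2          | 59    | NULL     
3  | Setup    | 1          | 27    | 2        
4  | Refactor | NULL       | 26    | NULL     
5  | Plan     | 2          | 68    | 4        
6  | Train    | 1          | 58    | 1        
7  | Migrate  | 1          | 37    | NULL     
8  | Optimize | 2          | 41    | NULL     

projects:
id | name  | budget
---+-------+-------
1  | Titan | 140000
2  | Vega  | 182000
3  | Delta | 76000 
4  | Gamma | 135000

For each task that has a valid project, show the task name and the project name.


INNER JOIN keeps only tasks rows whose project_id matches an id in projects. Walk through each task:
  - task 1 (Design): project_id=NULL, no match -> dropped
  - task 2 (Deploy): project_id=2 -> matches Vega
  - task 3 (Setup): project_id=1 -> matches Titan
  - task 4 (Refactor): project_id=NULL, no match -> dropped
  - task 5 (Plan): project_id=2 -> matches Vega
  - task 6 (Train): project_id=1 -> matches Titan
  - task 7 (Migrate): project_id=1 -> matches Titan
  - task 8 (Optimize): project_id=2 -> matches Vega
So 2 of 8 rows are dropped.

SQL:
SELECT a.name, b.name AS project
FROM tasks a
INNER JOIN projects b ON a.project_id = b.id

Result:
name     | project
---------+--------
Deploy   | Vega   
Setup    | Titan  
Plan     | Vega   
Train    | Titan  
Migrate  | Titan  
Optimize | Vega   


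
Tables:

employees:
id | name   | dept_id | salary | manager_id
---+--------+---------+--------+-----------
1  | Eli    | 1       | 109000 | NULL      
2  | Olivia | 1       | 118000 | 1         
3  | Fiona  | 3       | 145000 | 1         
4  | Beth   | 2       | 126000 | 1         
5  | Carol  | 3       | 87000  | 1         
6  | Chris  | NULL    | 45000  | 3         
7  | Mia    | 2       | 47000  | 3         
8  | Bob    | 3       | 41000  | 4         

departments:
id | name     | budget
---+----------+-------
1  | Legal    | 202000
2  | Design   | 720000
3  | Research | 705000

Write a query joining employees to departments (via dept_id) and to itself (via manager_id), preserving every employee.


Two LEFT JOINs from the same base table employees: one to departments via dept_id, one to employees itself via manager_id. Both are LEFT so every employee is preserved.
Match against departments:
  - employee 1 (Eli): dept_id=1 -> matches Legal
  - employee 2 (Olivia): dept_id=1 -> matches Legal
  - employee 3 (Fiona): dept_id=3 -> matches Research
  - employee 4 (Beth): dept_id=2 -> matches Design
  - employee 5 (Carol): dept_id=3 -> matches Research
  - employee 6 (Chris): dept_id=NULL, no match -> kept with NULL
  - employee 7 (Mia): dept_id=2 -> matches Design
  - employee 8 (Bob): dept_id=3 -> matches Research
Match against employees (self):
  - employee 1 (Eli): manager_id=NULL -> NULL
  - employee 2 (Olivia): manager_id=1 -> Eli
  - employee 3 (Fiona): manager_id=1 -> Eli
  - employee 4 (Beth): manager_id=1 -> Eli
  - employee 5 (Carol): manager_id=1 -> Eli
  - employee 6 (Chris): manager_id=3 -> Fiona
  - employee 7 (Mia): manager_id=3 -> Fiona
  - employee 8 (Bob): manager_id=4 -> Beth

SQL:
SELECT a.name, b.name AS department, c.name AS manager
FROM employees a
LEFT JOIN departments b ON a.dept_id = b.id
LEFT JOIN employees c ON a.manager_id = c.id

Result:
name   | department | manager
-------+------------+--------
Eli    | Legal      | NULL   
Olivia | Legal      | Eli    
Fiona  | Research   | Eli    
Beth   | Design     | Eli    
Carol  | Research   | Eli    
Chris  | NULL       | Fiona  
Mia    | Design     | Fiona  
Bob    | Research   | Beth   


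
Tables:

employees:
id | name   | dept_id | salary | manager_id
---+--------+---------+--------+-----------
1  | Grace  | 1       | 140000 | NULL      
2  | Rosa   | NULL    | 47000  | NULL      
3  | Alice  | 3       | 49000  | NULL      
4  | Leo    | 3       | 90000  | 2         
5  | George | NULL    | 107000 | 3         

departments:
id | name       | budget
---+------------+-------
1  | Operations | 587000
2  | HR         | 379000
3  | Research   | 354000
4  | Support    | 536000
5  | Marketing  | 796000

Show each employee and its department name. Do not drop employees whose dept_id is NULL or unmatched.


LEFT JOIN keeps every row from employees (the left table); where dept_id has no match in departments, the department columns become NULL. Walk through each employee:
  - employee 1 (Grace): dept_id=1 -> matches Operations
  - employee 2 (Rosa): dept_id=NULL, no match -> kept with NULL
  - employee 3 (Alice): dept_id=3 -> matches Research
  - employee 4 (Leo): dept_id=3 -> matches Research
  - employee 5 (George): dept_id=NULL, no match -> kept with NULL
All 5 rows appear; 2 have NULL department.

SQL:
SELECT a.name, b.name AS department
FROM employees a
LEFT JOIN departments b ON a.dept_id = b.id

Result:
name   | department
-------+-----------
Grace  | Operations
Rosa   | NULL      
Alice  | Research  
Leo    | Research  
George | NULL      


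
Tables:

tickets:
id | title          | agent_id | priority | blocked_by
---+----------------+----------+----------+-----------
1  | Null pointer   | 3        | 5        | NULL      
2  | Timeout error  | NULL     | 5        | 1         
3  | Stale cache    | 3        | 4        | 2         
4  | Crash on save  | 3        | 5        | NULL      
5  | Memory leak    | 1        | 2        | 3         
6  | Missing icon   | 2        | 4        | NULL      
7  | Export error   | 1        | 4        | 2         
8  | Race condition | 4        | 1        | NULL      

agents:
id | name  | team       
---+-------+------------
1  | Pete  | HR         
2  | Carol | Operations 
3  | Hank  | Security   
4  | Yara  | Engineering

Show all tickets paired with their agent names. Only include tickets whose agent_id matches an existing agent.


INNER JOIN keeps only tickets rows whose agent_id matches an id in agents. Walk through each ticket:
  - ticket 1 (Null pointer): agent_id=3 -> matches Hank
  - ticket 2 (Timeout error): agent_id=NULL, no match -> dropped
  - ticket 3 (Stale cache): agent_id=3 -> matches Hank
  - ticket 4 (Crash on save): agent_id=3 -> matches Hank
  - ticket 5 (Memory leak): agent_id=1 -> matches Pete
  - ticket 6 (Missing icon): agent_id=2 -> matches Carol
  - ticket 7 (Export error): agent_id=1 -> matches Pete
  - ticket 8 (Race condition): agent_id=4 -> matches Yara
So 1 of 8 rows is dropped.

SQL:
SELECT a.title, b.name AS agent
FROM tickets a
INNER JOIN agents b ON a.agent_id = b.id

Result:
title          | agent
---------------+------
Null pointer   | Hank 
Stale cache    | Hank 
Crash on save  | Hank 
Memory leak    | Pete 
Missing icon   | Carol
Export error   | Pete 
Race condition | Yara 


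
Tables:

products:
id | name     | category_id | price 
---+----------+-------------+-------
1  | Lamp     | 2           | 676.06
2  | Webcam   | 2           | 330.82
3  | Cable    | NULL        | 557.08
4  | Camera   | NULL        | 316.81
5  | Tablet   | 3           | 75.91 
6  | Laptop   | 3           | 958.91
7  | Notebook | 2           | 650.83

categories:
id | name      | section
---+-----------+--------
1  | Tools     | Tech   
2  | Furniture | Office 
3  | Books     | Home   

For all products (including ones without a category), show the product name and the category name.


LEFT JOIN keeps every row from products (the left table); where category_id has no match in categories, the category columns become NULL. Walk through each product:
  - product 1 (Lamp): category_id=2 -> matches Furniture
  - product 2 (Webcam): category_id=2 -> matches Furniture
  - product 3 (Cable): category_id=NULL, no match -> kept with NULL
  - product 4 (Camera): category_id=NULL, no match -> kept with NULL
  - product 5 (Tablet): category_id=3 -> matches Books
  - product 6 (Laptop): category_id=3 -> matches Books
  - product 7 (Notebook): category_id=2 -> matches Furniture
All 7 rows appear; 2 have NULL category.

SQL:
SELECT a.name, b.name AS category
FROM products a
LEFT JOIN categories b ON a.category_id = b.id

Result:
name     | category 
---------+----------
Lamp     | Furniture
Webcam   | Furniture
Cable    | NULL     
Camera   | NULL     
Tablet   | Books    
Laptop   | Books    
Notebook | Furniture


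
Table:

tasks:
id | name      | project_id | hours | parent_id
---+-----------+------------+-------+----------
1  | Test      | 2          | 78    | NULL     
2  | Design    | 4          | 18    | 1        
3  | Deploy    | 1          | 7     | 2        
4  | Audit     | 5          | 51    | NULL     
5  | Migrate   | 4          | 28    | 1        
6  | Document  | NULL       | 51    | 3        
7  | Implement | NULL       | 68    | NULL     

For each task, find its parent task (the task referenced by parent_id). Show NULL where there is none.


This is a self-join: tasks is joined to a second copy of itself, matching each row's parent_id to another row's id. Use LEFT JOIN so rows with parent_id=NULL are kept.
  - task 1 (Test): parent_id=NULL -> NULL
  - task 2 (Design): parent_id=1 -> Test
  - task 3 (Deploy): parent_id=2 -> Design
  - task 4 (Audit): parent_id=NULL -> NULL
  - task 5 (Migrate): parent_id=1 -> Test
  - task 6 (Document): parent_id=3 -> Deploy
  - task 7 (Implement): parent_id=NULL -> NULL

SQL:
SELECT a.name AS item, b.name AS parent
FROM tasks a
LEFT JOIN tasks b ON a.parent_id = b.id

Result:
item      | parent
----------+-------
Test      | NULL  
Design    | Test  
Deploy    | Design
Audit     | NULL  
Migrate   | Test  
Document  | Deploy
Implement | NULL  


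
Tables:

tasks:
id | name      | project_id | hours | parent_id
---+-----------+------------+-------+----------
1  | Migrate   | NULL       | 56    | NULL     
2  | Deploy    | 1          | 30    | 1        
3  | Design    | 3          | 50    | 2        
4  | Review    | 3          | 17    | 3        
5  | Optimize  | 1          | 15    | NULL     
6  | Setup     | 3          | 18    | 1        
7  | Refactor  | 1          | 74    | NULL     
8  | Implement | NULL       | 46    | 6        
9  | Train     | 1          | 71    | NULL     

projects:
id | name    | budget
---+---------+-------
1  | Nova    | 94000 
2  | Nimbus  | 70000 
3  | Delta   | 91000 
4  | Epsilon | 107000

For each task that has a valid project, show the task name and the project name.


INNER JOIN keeps only tasks rows whose project_id matches an id in projects. Walk through each task:
  - task 1 (Migrate): project_id=NULL, no match -> dropped
  - task 2 (Deploy): project_id=1 -> matches Nova
  - task 3 (Design): project_id=3 -> matches Delta
  - task 4 (Review): project_id=3 -> matches Delta
  - task 5 (Optimize): project_id=1 -> matches Nova
  - task 6 (Setup): project_id=3 -> matches Delta
  - task 7 (Refactor): project_id=1 -> matches Nova
  - task 8 (Implement): project_id=NULL, no match -> dropped
  - task 9 (Train): project_id=1 -> matches Nova
So 2 of 9 rows are dropped.

SQL:
SELECT a.name, b.name AS project
FROM tasks a
INNER JOIN projects b ON a.project_id = b.id

Result:
name     | project
---------+--------
Deploy   | Nova   
Design   | Delta  
Review   | Delta  
Optimize | Nova   
Setup    | Delta  
Refactor | Nova   
Train    | Nova   


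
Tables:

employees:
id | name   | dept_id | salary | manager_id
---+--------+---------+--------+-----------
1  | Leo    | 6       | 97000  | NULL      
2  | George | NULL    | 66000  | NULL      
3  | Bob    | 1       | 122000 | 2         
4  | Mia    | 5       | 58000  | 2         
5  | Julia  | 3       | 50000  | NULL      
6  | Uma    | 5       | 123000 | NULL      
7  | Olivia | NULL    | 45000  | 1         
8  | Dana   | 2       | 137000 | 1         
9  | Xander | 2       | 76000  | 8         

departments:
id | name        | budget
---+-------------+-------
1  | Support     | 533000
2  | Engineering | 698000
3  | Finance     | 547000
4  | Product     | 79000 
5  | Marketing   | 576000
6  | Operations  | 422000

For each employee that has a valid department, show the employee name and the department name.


INNER JOIN keeps only employees rows whose dept_id matches an id in departments. Walk through each employee:
  - employee 1 (Leo): dept_id=6 -> matches Operations
  - employee 2 (George): dept_id=NULL, no match -> dropped
  - employee 3 (Bob): dept_id=1 -> matches Support
  - employee 4 (Mia): dept_id=5 -> matches Marketing
  - employee 5 (Julia): dept_id=3 -> matches Finance
  - employee 6 (Uma): dept_id=5 -> matches Marketing
  - employee 7 (Olivia): dept_id=NULL, no match -> dropped
  - employee 8 (Dana): dept_id=2 -> matches Engineering
  - employee 9 (Xander): dept_id=2 -> matches Engineering
So 2 of 9 rows are dropped.

SQL:
SELECT a.name, b.name AS department
FROM employees a
INNER JOIN departments b ON a.dept_id = b.id

Result:
name   | department 
-------+------------
Leo    | Operations 
Bob    | Support    
Mia    | Marketing  
Julia  | Finance    
Uma    | Marketing  
Dana   | Engineering
Xander | Engineering


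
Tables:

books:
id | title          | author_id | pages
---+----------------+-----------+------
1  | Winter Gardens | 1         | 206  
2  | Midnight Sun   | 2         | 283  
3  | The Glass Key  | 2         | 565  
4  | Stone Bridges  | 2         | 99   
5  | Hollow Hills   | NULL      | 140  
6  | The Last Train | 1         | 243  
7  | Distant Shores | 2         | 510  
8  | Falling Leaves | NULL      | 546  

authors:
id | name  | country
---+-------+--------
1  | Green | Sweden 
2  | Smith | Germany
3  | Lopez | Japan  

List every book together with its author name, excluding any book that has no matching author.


INNER JOIN keeps only books rows whose author_id matches an id in authors. Walk through each book:
  - book 1 (Winter Gardens): author_id=1 -> matches Green
  - book 2 (Midnight Sun): author_id=2 -> matches Smith
  - book 3 (The Glass Key): author_id=2 -> matches Smith
  - book 4 (Stone Bridges): author_id=2 -> matches Smith
  - book 5 (Hollow Hills): author_id=NULL, no match -> dropped
  - book 6 (The Last Train): author_id=1 -> matches Green
  - book 7 (Distant Shores): author_id=2 -> matches Smith
  - book 8 (Falling Leaves): author_id=NULL, no match -> dropped
So 2 of 8 rows are dropped.

SQL:
SELECT a.title, b.name AS author
FROM books a
INNER JOIN authors b ON a.author_id = b.id

Result:
title          | author
---------------+-------
Winter Gardens | Green 
Midnight Sun   | Smith 
The Glass Key  | Smith 
Stone Bridges  | Smith 
The Last Train | Green 
Distant Shores | Smith 


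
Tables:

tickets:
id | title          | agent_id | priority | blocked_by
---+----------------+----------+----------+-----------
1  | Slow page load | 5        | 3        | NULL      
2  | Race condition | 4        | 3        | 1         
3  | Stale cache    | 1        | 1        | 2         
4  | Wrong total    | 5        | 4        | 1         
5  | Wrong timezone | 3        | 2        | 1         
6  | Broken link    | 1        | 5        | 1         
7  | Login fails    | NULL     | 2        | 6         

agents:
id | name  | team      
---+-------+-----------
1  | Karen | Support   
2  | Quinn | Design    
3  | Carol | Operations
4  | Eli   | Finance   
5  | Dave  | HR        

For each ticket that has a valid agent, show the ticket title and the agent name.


INNER JOIN keeps only tickets rows whose agent_id matches an id in agents. Walk through each ticket:
  - ticket 1 (Slow page load): agent_id=5 -> matches Dave
  - ticket 2 (Race condition): agent_id=4 -> matches Eli
  - ticket 3 (Stale cache): agent_id=1 -> matches Karen
  - ticket 4 (Wrong total): agent_id=5 -> matches Dave
  - ticket 5 (Wrong timezone): agent_id=3 -> matches Carol
  - ticket 6 (Broken link): agent_id=1 -> matches Karen
  - ticket 7 (Login fails): agent_id=NULL, no match -> dropped
So 1 of 7 rows is dropped.

SQL:
SELECT a.title, b.name AS agent
FROM tickets a
INNER JOIN agents b ON a.agent_id = b.id

Result:
title          | agent
---------------+------
Slow page load | Dave 
Race condition | Eli  
Stale cache    | Karen
Wrong total    | Dave 
Wrong timezone | Carol
Broken link    | Karen


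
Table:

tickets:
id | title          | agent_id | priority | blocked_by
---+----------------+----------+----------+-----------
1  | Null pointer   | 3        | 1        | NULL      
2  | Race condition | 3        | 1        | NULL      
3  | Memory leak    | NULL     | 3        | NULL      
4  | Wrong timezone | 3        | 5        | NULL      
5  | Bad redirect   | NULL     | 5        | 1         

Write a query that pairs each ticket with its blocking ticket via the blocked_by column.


This is a self-join: tickets is joined to a second copy of itself, matching each row's blocked_by to another row's id. Use LEFT JOIN so rows with blocked_by=NULL are kept.
  - ticket 1 (Null pointer): blocked_by=NULL -> NULL
  - ticket 2 (Race condition): blocked_by=NULL -> NULL
  - ticket 3 (Memory leak): blocked_by=NULL -> NULL
  - ticket 4 (Wrong timezone): blocked_by=NULL -> NULL
  - ticket 5 (Bad redirect): blocked_by=1 -> Null pointer

SQL:
SELECT a.title AS item, b.title AS blocked_by
FROM tickets a
LEFT JOIN tickets b ON a.blocked_by = b.id

Result:
item           | blocked_by  
---------------+-------------
Null pointer   | NULL        
Race condition | NULL        
Memory leak    | NULL        
Wrong timezone | NULL        
Bad redirect   | Null pointer


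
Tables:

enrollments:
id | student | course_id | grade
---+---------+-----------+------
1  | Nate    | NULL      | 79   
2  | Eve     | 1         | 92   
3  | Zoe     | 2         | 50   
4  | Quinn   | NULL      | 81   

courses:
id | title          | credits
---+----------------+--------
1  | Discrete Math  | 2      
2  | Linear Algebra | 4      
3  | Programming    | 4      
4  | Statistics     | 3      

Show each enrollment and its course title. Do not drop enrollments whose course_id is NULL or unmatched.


LEFT JOIN keeps every row from enrollments (the left table); where course_id has no match in courses, the course columns become NULL. Walk through each enrollment:
  - enrollment 1 (Nate): course_id=NULL, no match -> kept with NULL
  - enrollment 2 (Eve): course_id=1 -> matches Discrete Math
  - enrollment 3 (Zoe): course_id=2 -> matches Linear Algebra
  - enrollment 4 (Quinn): course_id=NULL, no match -> kept with NULL
All 4 rows appear; 2 have NULL course.

SQL:
SELECT a.student, b.title AS course
FROM enrollments a
LEFT JOIN courses b ON a.course_id = b.id

Result:
student | course        
--------+---------------
Nate    | NULL          
Eve     | Discrete Math 
Zoe     | Linear Algebra
Quinn   | NULL          


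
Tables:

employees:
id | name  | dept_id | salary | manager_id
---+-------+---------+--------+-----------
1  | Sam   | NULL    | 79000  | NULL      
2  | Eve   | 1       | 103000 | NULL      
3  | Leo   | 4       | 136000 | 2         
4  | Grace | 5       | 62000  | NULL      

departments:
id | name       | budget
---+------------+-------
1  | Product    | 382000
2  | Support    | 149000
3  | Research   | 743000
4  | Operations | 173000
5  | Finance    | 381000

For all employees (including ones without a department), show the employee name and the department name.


LEFT JOIN keeps every row from employees (the left table); where dept_id has no match in departments, the department columns become NULL. Walk through each employee:
  - employee 1 (Sam): dept_id=NULL, no match -> kept with NULL
  - employee 2 (Eve): dept_id=1 -> matches Product
  - employee 3 (Leo): dept_id=4 -> matches Operations
  - employee 4 (Grace): dept_id=5 -> matches Finance
All 4 rows appear; 1 has NULL department.

SQL:
SELECT a.name, b.name AS department
FROM employees a
LEFT JOIN departments b ON a.dept_id = b.id

Result:
name  | department
------+-----------
Sam   | NULL      
Eve   | Product   
Leo   | Operations
Grace | Finance   


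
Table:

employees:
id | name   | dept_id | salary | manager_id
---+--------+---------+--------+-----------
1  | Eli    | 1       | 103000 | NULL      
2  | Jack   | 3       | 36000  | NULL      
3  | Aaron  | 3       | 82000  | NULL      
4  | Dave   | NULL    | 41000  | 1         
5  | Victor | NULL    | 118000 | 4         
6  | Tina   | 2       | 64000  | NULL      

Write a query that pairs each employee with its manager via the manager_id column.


This is a self-join: employees is joined to a second copy of itself, matching each row's manager_id to another row's id. Use LEFT JOIN so rows with manager_id=NULL are kept.
  - employee 1 (Eli): manager_id=NULL -> NULL
  - employee 2 (Jack): manager_id=NULL -> NULL
  - employee 3 (Aaron): manager_id=NULL -> NULL
  - employee 4 (Dave): manager_id=1 -> Eli
  - employee 5 (Victor): manager_id=4 -> Dave
  - employee 6 (Tina): manager_id=NULL -> NULL

SQL:
SELECT a.name AS item, b.name AS manager
FROM employees a
LEFT JOIN employees b ON a.manager_id = b.id

Result:
item   | manager
-------+--------
Eli    | NULL   
Jack   | NULL   
Aaron  | NULL   
Dave   | Eli    
Victor | Dave   
Tina   | NULL   


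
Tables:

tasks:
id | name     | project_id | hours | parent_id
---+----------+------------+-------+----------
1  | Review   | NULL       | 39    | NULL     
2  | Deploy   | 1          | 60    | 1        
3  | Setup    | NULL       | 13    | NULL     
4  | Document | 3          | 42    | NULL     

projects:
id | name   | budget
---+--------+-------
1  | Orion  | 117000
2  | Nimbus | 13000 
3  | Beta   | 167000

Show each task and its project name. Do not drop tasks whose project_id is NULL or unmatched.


LEFT JOIN keeps every row from tasks (the left table); where project_id has no match in projects, the project columns become NULL. Walk through each task:
  - task 1 (Review): project_id=NULL, no match -> kept with NULL
  - task 2 (Deploy): project_id=1 -> matches Orion
  - task 3 (Setup): project_id=NULL, no match -> kept with NULL
  - task 4 (Document): project_id=3 -> matches Beta
All 4 rows appear; 2 have NULL project.

SQL:
SELECT a.name, b.name AS project
FROM tasks a
LEFT JOIN projects b ON a.project_id = b.id

Result:
name     | project
---------+--------
Review   | NULL   
Deploy   | Orion  
Setup    | NULL   
Document | Beta   


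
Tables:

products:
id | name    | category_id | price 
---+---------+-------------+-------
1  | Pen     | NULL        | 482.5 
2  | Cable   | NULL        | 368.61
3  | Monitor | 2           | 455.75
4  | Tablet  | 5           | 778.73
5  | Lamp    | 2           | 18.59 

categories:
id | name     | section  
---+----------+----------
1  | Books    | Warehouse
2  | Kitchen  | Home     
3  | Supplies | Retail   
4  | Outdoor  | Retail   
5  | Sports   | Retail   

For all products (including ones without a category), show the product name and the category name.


LEFT JOIN keeps every row from products (the left table); where category_id has no match in categories, the category columns become NULL. Walk through each product:
  - product 1 (Pen): category_id=NULL, no match -> kept with NULL
  - product 2 (Cable): category_id=NULL, no match -> kept with NULL
  - product 3 (Monitor): category_id=2 -> matches Kitchen
  - product 4 (Tablet): category_id=5 -> matches Sports
  - product 5 (Lamp): category_id=2 -> matches Kitchen
All 5 rows appear; 2 have NULL category.

SQL:
SELECT a.name, b.name AS category
FROM products a
LEFT JOIN categories b ON a.category_id = b.id

Result:
name    | category
--------+---------
Pen     | NULL    
Cable   | NULL    
Monitor | Kitchen 
Tablet  | Sports  
Lamp    | Kitchen 


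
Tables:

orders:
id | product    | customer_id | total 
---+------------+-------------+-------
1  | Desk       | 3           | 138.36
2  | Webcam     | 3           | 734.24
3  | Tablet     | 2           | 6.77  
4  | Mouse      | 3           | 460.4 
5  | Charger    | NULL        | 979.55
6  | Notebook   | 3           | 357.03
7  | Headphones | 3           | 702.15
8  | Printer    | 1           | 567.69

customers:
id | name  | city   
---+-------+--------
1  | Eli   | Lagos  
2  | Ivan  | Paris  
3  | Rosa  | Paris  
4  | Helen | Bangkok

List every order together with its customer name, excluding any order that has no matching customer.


INNER JOIN keeps only orders rows whose customer_id matches an id in customers. Walk through each order:
  - order 1 (Desk): customer_id=3 -> matches Rosa
  - order 2 (Webcam): customer_id=3 -> matches Rosa
  - order 3 (Tablet): customer_id=2 -> matches Ivan
  - order 4 (Mouse): customer_id=3 -> matches Rosa
  - order 5 (Charger): customer_id=NULL, no match -> dropped
  - order 6 (Notebook): customer_id=3 -> matches Rosa
  - order 7 (Headphones): customer_id=3 -> matches Rosa
  - order 8 (Printer): customer_id=1 -> matches Eli
So 1 of 8 rows is dropped.

SQL:
SELECT a.product, b.name AS customer
FROM orders a
INNER JOIN customers b ON a.customer_id = b.id

Result:
product    | customer
-----------+---------
Desk       | Rosa    
Webcam     | Rosa    
Tablet     | Ivan    
Mouse      | Rosa    
Notebook   | Rosa    
Headphones | Rosa    
Printer    | Eli     


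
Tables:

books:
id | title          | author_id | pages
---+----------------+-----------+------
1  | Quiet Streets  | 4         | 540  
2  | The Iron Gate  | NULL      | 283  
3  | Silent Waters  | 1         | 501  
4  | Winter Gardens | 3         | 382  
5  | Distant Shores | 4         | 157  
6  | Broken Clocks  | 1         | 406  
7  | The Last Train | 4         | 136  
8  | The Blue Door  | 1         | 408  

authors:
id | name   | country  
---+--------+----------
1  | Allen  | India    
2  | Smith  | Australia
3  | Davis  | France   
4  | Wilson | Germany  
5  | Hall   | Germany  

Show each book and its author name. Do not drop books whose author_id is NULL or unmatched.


LEFT JOIN keeps every row from books (the left table); where author_id has no match in authors, the author columns become NULL. Walk through each book:
  - book 1 (Quiet Streets): author_id=4 -> matches Wilson
  - book 2 (The Iron Gate): author_id=NULL, no match -> kept with NULL
  - book 3 (Silent Waters): author_id=1 -> matches Allen
  - book 4 (Winter Gardens): author_id=3 -> matches Davis
  - book 5 (Distant Shores): author_id=4 -> matches Wilson
  - book 6 (Broken Clocks): author_id=1 -> matches Allen
  - book 7 (The Last Train): author_id=4 -> matches Wilson
  - book 8 (The Blue Door): author_id=1 -> matches Allen
All 8 rows appear; 1 has NULL author.

SQL:
SELECT a.title, b.name AS author
FROM books a
LEFT JOIN authors b ON a.author_id = b.id

Result:
title          | author
---------------+-------
Quiet Streets  | Wilson
The Iron Gate  | NULL  
Silent Waters  | Allen 
Winter Gardens | Davis 
Distant Shores | Wilson
Broken Clocks  | Allen 
The Last Train | Wilson
The Blue Door  | Allen 


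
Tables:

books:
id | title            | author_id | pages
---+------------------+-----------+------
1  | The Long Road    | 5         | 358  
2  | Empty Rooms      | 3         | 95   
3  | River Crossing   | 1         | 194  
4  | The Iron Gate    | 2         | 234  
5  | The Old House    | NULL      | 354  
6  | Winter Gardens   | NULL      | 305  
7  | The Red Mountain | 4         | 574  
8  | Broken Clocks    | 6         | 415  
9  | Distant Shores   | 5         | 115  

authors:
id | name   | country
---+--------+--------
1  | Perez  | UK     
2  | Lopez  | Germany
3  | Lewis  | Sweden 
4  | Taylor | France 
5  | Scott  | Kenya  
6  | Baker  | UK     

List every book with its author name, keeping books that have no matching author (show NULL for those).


LEFT JOIN keeps every row from books (the left table); where author_id has no match in authors, the author columns become NULL. Walk through each book:
  - book 1 (The Long Road): author_id=5 -> matches Scott
  - book 2 (Empty Rooms): author_id=3 -> matches Lewis
  - book 3 (River Crossing): author_id=1 -> matches Perez
  - book 4 (The Iron Gate): author_id=2 -> matches Lopez
  - book 5 (The Old House): author_id=NULL, no match -> kept with NULL
  - book 6 (Winter Gardens): author_id=NULL, no match -> kept with NULL
  - book 7 (The Red Mountain): author_id=4 -> matches Taylor
  - book 8 (Broken Clocks): author_id=6 -> matches Baker
  - book 9 (Distant Shores): author_id=5 -> matches Scott
All 9 rows appear; 2 have NULL author.

SQL:
SELECT a.title, b.name AS author
FROM books a
LEFT JOIN authors b ON a.author_id = b.id

Result:
title            | author
-----------------+-------
The Long Road    | Scott 
Empty Rooms      | Lewis 
River Crossing   | Perez 
The Iron Gate    | Lopez 
The Old House    | NULL  
Winter Gardens   | NULL  
The Red Mountain | Taylor
Broken Clocks    | Baker 
Distant Shores   | Scott 


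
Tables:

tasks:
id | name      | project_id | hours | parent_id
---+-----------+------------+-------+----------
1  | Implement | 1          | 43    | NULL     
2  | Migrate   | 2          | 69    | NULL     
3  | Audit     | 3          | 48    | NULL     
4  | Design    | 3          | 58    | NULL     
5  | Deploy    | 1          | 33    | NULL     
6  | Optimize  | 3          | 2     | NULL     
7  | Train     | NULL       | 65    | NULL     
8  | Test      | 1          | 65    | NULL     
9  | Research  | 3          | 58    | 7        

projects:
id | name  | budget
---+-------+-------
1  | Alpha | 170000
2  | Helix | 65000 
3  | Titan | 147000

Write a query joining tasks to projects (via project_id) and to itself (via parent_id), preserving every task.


Two LEFT JOINs from the same base table tasks: one to projects via project_id, one to tasks itself via parent_id. Both are LEFT so every task is preserved.
Match against projects:
  - task 1 (Implement): project_id=1 -> matches Alpha
  - task 2 (Migrate): project_id=2 -> matches Helix
  - task 3 (Audit): project_id=3 -> matches Titan
  - task 4 (Design): project_id=3 -> matches Titan
  - task 5 (Deploy): project_id=1 -> matches Alpha
  - task 6 (Optimize): project_id=3 -> matches Titan
  - task 7 (Train): project_id=NULL, no match -> kept with NULL
  - task 8 (Test): project_id=1 -> matches Alpha
  - task 9 (Research): project_id=3 -> matches Titan
Match against tasks (self):
  - task 1 (Implement): parent_id=NULL -> NULL
  - task 2 (Migrate): parent_id=NULL -> NULL
  - task 3 (Audit): parent_id=NULL -> NULL
  - task 4 (Design): parent_id=NULL -> NULL
  - task 5 (Deploy): parent_id=NULL -> NULL
  - task 6 (Optimize): parent_id=NULL -> NULL
  - task 7 (Train): parent_id=NULL -> NULL
  - task 8 (Test): parent_id=NULL -> NULL
  - task 9 (Research): parent_id=7 -> Train

SQL:
SELECT a.name, b.name AS project, c.name AS parent
FROM tasks a
LEFT JOIN projects b ON a.project_id = b.id
LEFT JOIN tasks c ON a.parent_id = c.id

Result:
name      | project | parent
----------+---------+-------
Implement | Alpha   | NULL  
Migrate   | Helix   | NULL  
Audit     | Titan   | NULL  
Design    | Titan   | NULL  
Deploy    | Alpha   | NULL  
Optimize  | Titan   | NULL  
Train     | NULL    | NULL  
Test      | Alpha   | NULL  
Research  | Titan   | Train 


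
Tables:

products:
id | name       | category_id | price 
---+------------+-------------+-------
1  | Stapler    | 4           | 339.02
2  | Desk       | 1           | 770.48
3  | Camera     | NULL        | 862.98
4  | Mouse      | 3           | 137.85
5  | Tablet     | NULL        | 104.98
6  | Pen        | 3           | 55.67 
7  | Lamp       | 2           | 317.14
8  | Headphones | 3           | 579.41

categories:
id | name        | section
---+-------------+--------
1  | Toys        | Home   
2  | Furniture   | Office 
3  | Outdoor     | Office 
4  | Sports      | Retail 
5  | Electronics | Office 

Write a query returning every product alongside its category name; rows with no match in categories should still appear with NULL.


LEFT JOIN keeps every row from products (the left table); where category_id has no match in categories, the category columns become NULL. Walk through each product:
  - product 1 (Stapler): category_id=4 -> matches Sports
  - product 2 (Desk): category_id=1 -> matches Toys
  - product 3 (Camera): category_id=NULL, no match -> kept with NULL
  - product 4 (Mouse): category_id=3 -> matches Outdoor
  - product 5 (Tablet): category_id=NULL, no match -> kept with NULL
  - product 6 (Pen): category_id=3 -> matches Outdoor
  - product 7 (Lamp): category_id=2 -> matches Furniture
  - product 8 (Headphones): category_id=3 -> matches Outdoor
All 8 rows appear; 2 have NULL category.

SQL:
SELECT a.name, b.name AS category
FROM products a
LEFT JOIN categories b ON a.category_id = b.id

Result:
name       | category 
-----------+----------
Stapler    | Sports   
Desk       | Toys     
Camera     | NULL     
Mouse      | Outdoor  
Tablet     | NULL     
Pen        | Outdoor  
Lamp       | Furniture
Headphones | Outdoor  


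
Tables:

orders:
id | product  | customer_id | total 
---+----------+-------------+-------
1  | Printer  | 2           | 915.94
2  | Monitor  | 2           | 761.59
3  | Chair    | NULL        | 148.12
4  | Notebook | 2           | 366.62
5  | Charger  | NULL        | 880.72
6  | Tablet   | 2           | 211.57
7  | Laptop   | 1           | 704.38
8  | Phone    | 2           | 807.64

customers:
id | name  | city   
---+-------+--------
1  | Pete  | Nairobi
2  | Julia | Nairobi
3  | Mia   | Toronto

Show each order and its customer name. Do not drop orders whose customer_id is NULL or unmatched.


LEFT JOIN keeps every row from orders (the left table); where customer_id has no match in customers, the customer columns become NULL. Walk through each order:
  - order 1 (Printer): customer_id=2 -> matches Julia
  - order 2 (Monitor): customer_id=2 -> matches Julia
  - order 3 (Chair): customer_id=NULL, no match -> kept with NULL
  - order 4 (Notebook): customer_id=2 -> matches Julia
  - order 5 (Charger): customer_id=NULL, no match -> kept with NULL
  - order 6 (Tablet): customer_id=2 -> matches Julia
  - order 7 (Laptop): customer_id=1 -> matches Pete
  - order 8 (Phone): customer_id=2 -> matches Julia
All 8 rows appear; 2 have NULL customer.

SQL:
SELECT a.product, b.name AS customer
FROM orders a
LEFT JOIN customers b ON a.customer_id = b.id

Result:
product  | customer
---------+---------
Printer  | Julia   
Monitor  | Julia   
Chair    | NULL    
Notebook | Julia   
Charger  | NULL    
Tablet   | Julia   
Laptop   | Pete    
Phone    | Julia   


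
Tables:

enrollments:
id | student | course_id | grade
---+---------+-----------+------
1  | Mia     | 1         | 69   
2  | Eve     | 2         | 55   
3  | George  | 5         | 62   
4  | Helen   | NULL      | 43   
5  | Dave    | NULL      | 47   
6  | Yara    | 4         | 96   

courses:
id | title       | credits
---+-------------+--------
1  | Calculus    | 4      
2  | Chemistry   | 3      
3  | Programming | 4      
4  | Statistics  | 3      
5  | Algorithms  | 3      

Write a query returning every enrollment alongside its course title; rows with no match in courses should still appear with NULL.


LEFT JOIN keeps every row from enrollments (the left table); where course_id has no match in courses, the course columns become NULL. Walk through each enrollment:
  - enrollment 1 (Mia): course_id=1 -> matches Calculus
  - enrollment 2 (Eve): course_id=2 -> matches Chemistry
  - enrollment 3 (George): course_id=5 -> matches Algorithms
  - enrollment 4 (Helen): course_id=NULL, no match -> kept with NULL
  - enrollment 5 (Dave): course_id=NULL, no match -> kept with NULL
  - enrollment 6 (Yara): course_id=4 -> matches Statistics
All 6 rows appear; 2 have NULL course.

SQL:
SELECT a.student, b.title AS course
FROM enrollments a
LEFT JOIN courses b ON a.course_id = b.id

Result:
student | course    
--------+-----------
Mia     | Calculus  
Eve     | Chemistry 
George  | Algorithms
Helen   | NULL      
Dave    | NULL      
Yara    | Statistics
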